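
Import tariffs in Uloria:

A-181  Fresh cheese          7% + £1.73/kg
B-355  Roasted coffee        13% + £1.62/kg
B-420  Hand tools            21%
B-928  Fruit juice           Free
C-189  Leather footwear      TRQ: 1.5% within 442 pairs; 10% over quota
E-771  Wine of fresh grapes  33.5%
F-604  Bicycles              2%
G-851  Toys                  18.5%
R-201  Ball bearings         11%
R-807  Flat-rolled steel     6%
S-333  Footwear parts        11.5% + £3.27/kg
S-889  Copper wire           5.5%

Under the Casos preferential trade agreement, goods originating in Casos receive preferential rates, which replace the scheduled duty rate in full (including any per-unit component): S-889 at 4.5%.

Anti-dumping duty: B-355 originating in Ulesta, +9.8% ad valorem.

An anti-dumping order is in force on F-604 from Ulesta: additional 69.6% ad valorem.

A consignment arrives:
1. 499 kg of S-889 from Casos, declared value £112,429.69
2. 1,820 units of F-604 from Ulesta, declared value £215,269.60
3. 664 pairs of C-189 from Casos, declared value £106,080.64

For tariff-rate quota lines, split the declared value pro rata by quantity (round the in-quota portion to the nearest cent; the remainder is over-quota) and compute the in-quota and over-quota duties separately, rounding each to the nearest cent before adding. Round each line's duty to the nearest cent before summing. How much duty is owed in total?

Line 1 (S-889, Casos, 499 kg, £112,429.69):
Base rate for S-889 is 5.5%.
Origin Casos qualifies under the Uloria–Casos agreement and S-889 is covered: preferential rate 4.5% applies instead.
Duty = £112,429.69 × 4.5% = £5,059.34.
Line 2 (F-604, Ulesta, 1,820 units, £215,269.60):
Base rate for F-604 is 2%.
Additional duty on F-604 from Ulesta: +69.6%. Applied ad valorem rate: 2% + 69.6% = 71.6%.
Duty = £215,269.60 × 71.6% = £154,133.03.
Line 3 (C-189, Casos, 664 pairs, £106,080.64):
Code C-189 is under a tariff-rate quota (threshold 442 pairs). In-quota: 442 pairs at 1.5%; over-quota: 222 pairs at 10%.
Pro-rata value split: in-quota = £106,080.64 × 442/664 = £70,613.92; over-quota = £106,080.64 − £70,613.92 = £35,466.72.
In-quota duty = £70,613.92 × 1.5% = £1,059.21. Over-quota duty = £35,466.72 × 10% = £3,546.67.
Line duty = £1,059.21 + £3,546.67 = £4,605.88.
Total = £5,059.34 + £154,133.03 + £4,605.88 = £163,798.25.

£163,798.25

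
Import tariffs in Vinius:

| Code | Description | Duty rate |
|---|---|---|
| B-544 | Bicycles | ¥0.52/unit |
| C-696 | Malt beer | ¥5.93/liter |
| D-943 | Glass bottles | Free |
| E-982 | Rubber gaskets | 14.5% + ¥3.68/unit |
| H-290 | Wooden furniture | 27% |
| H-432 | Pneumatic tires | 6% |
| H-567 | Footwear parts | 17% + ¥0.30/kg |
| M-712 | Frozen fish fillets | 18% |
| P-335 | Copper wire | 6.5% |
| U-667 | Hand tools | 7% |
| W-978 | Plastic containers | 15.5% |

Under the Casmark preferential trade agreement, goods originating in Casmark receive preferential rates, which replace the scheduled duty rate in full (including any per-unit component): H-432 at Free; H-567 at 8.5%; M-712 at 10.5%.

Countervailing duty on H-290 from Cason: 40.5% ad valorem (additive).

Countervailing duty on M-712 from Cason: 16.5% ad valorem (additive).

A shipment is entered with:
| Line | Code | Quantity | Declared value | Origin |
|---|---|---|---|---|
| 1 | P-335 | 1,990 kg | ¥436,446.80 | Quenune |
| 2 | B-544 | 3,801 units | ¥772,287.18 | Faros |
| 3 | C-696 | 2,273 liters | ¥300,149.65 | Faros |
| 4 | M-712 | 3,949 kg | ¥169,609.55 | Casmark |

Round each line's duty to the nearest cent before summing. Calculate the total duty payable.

¥61,633.45

Line 1 (P-335, Quenune, 1,990 kg, ¥436,446.80):
Base rate for P-335 is 6.5%.
Duty = ¥436,446.80 × 6.5% = ¥28,369.04.
Line 2 (B-544, Faros, 3,801 units, ¥772,287.18):
Base rate for B-544 is ¥0.52/unit.
Duty = 3,801 × ¥0.52 = ¥1,976.52.
Line 3 (C-696, Faros, 2,273 liters, ¥300,149.65):
Base rate for C-696 is ¥5.93/liter.
Duty = 2,273 × ¥5.93 = ¥13,478.89.
Line 4 (M-712, Casmark, 3,949 kg, ¥169,609.55):
Base rate for M-712 is 18%.
Origin Casmark qualifies under the Vinius–Casmark agreement and M-712 is covered: preferential rate 10.5% applies instead.
The additional-duty order on M-712 targets Cason, not Casmark; it does not apply.
Duty = ¥169,609.55 × 10.5% = ¥17,809.00.
Total = ¥28,369.04 + ¥1,976.52 + ¥13,478.89 + ¥17,809.00 = ¥61,633.45.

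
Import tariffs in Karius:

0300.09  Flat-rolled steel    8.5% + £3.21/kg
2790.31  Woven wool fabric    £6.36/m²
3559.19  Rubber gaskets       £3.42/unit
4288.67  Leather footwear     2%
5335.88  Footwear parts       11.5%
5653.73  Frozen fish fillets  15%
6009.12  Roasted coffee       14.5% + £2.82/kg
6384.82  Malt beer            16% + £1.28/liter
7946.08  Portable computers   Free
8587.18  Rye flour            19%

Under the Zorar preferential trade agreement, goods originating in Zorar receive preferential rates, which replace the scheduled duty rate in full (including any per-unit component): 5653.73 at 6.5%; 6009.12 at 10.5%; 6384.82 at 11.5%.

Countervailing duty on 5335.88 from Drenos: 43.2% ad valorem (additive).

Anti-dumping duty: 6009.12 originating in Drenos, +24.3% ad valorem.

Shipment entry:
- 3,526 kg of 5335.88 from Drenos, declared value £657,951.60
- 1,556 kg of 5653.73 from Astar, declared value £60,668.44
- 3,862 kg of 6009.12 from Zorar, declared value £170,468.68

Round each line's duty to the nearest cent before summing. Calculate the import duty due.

Line 1 (5335.88, Drenos, 3,526 kg, £657,951.60):
Base rate for 5335.88 is 11.5%.
Additional duty on 5335.88 from Drenos: +43.2%. Applied ad valorem rate: 11.5% + 43.2% = 54.7%.
Duty = £657,951.60 × 54.7% = £359,899.53.
Line 2 (5653.73, Astar, 1,556 kg, £60,668.44):
Base rate for 5653.73 is 15%.
5653.73 has an FTA preferential rate, but origin Astar is not Zorar; base rate stands.
Duty = £60,668.44 × 15% = £9,100.27.
Line 3 (6009.12, Zorar, 3,862 kg, £170,468.68):
Base rate for 6009.12 is 14.5% + £2.82/kg.
Origin Zorar qualifies under the Karius–Zorar agreement and 6009.12 is covered: preferential rate 10.5% applies instead.
The additional-duty order on 6009.12 targets Drenos, not Zorar; it does not apply.
Duty = £170,468.68 × 10.5% = £17,899.21.
Total = £359,899.53 + £9,100.27 + £17,899.21 = £386,899.01.

£386,899.01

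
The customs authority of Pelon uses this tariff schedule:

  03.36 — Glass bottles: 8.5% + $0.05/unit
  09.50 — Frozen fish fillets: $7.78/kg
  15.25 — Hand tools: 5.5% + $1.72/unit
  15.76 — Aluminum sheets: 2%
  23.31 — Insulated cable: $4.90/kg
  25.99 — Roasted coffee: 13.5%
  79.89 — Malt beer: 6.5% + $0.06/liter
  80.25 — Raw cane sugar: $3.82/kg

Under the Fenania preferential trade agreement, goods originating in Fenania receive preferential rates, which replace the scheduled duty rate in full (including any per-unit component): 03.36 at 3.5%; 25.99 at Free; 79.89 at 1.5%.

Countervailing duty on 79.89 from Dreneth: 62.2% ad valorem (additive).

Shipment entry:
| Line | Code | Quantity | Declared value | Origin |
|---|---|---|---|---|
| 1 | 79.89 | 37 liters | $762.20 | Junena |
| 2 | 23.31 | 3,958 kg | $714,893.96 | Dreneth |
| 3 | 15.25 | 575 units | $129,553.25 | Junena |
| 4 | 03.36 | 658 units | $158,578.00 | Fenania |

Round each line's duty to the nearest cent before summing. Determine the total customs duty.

Line 1 (79.89, Junena, 37 liters, $762.20):
Base rate for 79.89 is 6.5% + $0.06/liter.
79.89 has an FTA preferential rate, but origin Junena is not Fenania; base rate stands.
The additional-duty order on 79.89 targets Dreneth, not Junena; it does not apply.
Duty = $762.20 × 6.5% + 37 × $0.06 = $51.76.
Line 2 (23.31, Dreneth, 3,958 kg, $714,893.96):
Base rate for 23.31 is $4.90/kg.
Duty = 3,958 × $4.90 = $19,394.20.
Line 3 (15.25, Junena, 575 units, $129,553.25):
Base rate for 15.25 is 5.5% + $1.72/unit.
Duty = $129,553.25 × 5.5% + 575 × $1.72 = $8,114.43.
Line 4 (03.36, Fenania, 658 units, $158,578.00):
Base rate for 03.36 is 8.5% + $0.05/unit.
Origin Fenania qualifies under the Pelon–Fenania agreement and 03.36 is covered: preferential rate 3.5% applies instead.
Duty = $158,578.00 × 3.5% = $5,550.23.
Total = $51.76 + $19,394.20 + $8,114.43 + $5,550.23 = $33,110.62.

$33,110.62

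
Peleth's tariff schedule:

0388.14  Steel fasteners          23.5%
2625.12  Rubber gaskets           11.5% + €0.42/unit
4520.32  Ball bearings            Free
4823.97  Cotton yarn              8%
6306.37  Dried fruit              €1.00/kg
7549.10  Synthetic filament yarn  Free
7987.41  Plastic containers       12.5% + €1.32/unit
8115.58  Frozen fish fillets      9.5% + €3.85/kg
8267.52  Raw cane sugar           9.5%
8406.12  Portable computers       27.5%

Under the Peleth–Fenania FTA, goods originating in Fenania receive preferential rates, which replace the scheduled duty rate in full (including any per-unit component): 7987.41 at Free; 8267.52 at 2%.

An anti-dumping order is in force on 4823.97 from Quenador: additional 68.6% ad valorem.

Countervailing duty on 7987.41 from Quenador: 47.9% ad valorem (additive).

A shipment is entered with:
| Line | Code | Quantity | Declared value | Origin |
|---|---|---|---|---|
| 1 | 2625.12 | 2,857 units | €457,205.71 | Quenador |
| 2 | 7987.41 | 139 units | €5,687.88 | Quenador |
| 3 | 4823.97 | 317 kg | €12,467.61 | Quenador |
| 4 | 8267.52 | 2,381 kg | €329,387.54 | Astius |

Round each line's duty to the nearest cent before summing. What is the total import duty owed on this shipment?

Line 1 (2625.12, Quenador, 2,857 units, €457,205.71):
Base rate for 2625.12 is 11.5% + €0.42/unit.
Duty = €457,205.71 × 11.5% + 2,857 × €0.42 = €53,778.60.
Line 2 (7987.41, Quenador, 139 units, €5,687.88):
Base rate for 7987.41 is 12.5% + €1.32/unit.
7987.41 has an FTA preferential rate, but origin Quenador is not Fenania; base rate stands.
Additional duty on 7987.41 from Quenador: +47.9%. Applied ad valorem rate: 12.5% + 47.9% = 60.4%.
Duty = €5,687.88 × 60.4% + 139 × €1.32 = €3,618.96.
Line 3 (4823.97, Quenador, 317 kg, €12,467.61):
Base rate for 4823.97 is 8%.
Additional duty on 4823.97 from Quenador: +68.6%. Applied ad valorem rate: 8% + 68.6% = 76.6%.
Duty = €12,467.61 × 76.6% = €9,550.19.
Line 4 (8267.52, Astius, 2,381 kg, €329,387.54):
Base rate for 8267.52 is 9.5%.
8267.52 has an FTA preferential rate, but origin Astius is not Fenania; base rate stands.
Duty = €329,387.54 × 9.5% = €31,291.82.
Total = €53,778.60 + €3,618.96 + €9,550.19 + €31,291.82 = €98,239.57.

€98,239.57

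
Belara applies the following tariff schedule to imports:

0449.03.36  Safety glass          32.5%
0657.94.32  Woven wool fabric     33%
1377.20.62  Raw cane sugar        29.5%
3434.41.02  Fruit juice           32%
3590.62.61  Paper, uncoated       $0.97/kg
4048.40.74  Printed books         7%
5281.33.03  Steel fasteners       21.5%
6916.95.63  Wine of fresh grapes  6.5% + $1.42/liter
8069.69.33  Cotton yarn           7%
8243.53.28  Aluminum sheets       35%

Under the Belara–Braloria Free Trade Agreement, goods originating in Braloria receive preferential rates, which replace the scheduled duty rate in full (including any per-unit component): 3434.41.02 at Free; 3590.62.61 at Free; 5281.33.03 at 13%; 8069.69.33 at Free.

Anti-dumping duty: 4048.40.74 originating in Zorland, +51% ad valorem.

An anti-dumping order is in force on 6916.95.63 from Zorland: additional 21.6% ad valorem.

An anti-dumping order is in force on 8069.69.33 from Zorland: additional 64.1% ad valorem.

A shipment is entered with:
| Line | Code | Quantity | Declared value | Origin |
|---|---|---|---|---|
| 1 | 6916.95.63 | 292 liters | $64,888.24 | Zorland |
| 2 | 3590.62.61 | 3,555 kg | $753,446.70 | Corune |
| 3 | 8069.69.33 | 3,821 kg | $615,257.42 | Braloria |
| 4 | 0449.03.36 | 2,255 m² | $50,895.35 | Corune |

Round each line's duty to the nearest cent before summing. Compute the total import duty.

$38,637.58

Line 1 (6916.95.63, Zorland, 292 liters, $64,888.24):
Base rate for 6916.95.63 is 6.5% + $1.42/liter.
Additional duty on 6916.95.63 from Zorland: +21.6%. Applied ad valorem rate: 6.5% + 21.6% = 28.1%.
Duty = $64,888.24 × 28.1% + 292 × $1.42 = $18,648.24.
Line 2 (3590.62.61, Corune, 3,555 kg, $753,446.70):
Base rate for 3590.62.61 is $0.97/kg.
3590.62.61 has an FTA preferential rate, but origin Corune is not Braloria; base rate stands.
Duty = 3,555 × $0.97 = $3,448.35.
Line 3 (8069.69.33, Braloria, 3,821 kg, $615,257.42):
Base rate for 8069.69.33 is 7%.
Origin Braloria qualifies under the Belara–Braloria agreement and 8069.69.33 is covered: preferential rate Free applies instead.
The additional-duty order on 8069.69.33 targets Zorland, not Braloria; it does not apply.
Duty = $615,257.42 × 0% = $0.00.
Line 4 (0449.03.36, Corune, 2,255 m², $50,895.35):
Base rate for 0449.03.36 is 32.5%.
Duty = $50,895.35 × 32.5% = $16,540.99.
Total = $18,648.24 + $3,448.35 + $0.00 + $16,540.99 = $38,637.58.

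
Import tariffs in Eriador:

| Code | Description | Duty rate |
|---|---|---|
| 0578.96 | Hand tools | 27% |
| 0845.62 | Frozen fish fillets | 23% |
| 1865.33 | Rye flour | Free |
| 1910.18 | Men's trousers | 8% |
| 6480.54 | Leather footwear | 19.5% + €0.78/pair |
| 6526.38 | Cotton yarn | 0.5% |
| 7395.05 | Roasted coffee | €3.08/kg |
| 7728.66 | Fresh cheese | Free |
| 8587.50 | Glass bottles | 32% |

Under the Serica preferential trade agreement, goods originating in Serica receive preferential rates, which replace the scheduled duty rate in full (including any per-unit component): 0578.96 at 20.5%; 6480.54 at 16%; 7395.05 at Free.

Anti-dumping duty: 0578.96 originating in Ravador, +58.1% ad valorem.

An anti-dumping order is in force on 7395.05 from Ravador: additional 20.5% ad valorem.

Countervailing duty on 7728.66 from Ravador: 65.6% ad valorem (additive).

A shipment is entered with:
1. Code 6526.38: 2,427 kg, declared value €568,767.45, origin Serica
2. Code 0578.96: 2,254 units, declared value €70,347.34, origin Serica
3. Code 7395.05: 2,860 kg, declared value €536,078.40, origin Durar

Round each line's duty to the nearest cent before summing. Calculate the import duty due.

€26,073.84

Line 1 (6526.38, Serica, 2,427 kg, €568,767.45):
Base rate for 6526.38 is 0.5%.
Origin Serica is the FTA partner but 6526.38 is not on the preference list; base rate stands.
Duty = €568,767.45 × 0.5% = €2,843.84.
Line 2 (0578.96, Serica, 2,254 units, €70,347.34):
Base rate for 0578.96 is 27%.
Origin Serica qualifies under the Eriador–Serica agreement and 0578.96 is covered: preferential rate 20.5% applies instead.
The additional-duty order on 0578.96 targets Ravador, not Serica; it does not apply.
Duty = €70,347.34 × 20.5% = €14,421.20.
Line 3 (7395.05, Durar, 2,860 kg, €536,078.40):
Base rate for 7395.05 is €3.08/kg.
7395.05 has an FTA preferential rate, but origin Durar is not Serica; base rate stands.
The additional-duty order on 7395.05 targets Ravador, not Durar; it does not apply.
Duty = 2,860 × €3.08 = €8,808.80.
Total = €2,843.84 + €14,421.20 + €8,808.80 = €26,073.84.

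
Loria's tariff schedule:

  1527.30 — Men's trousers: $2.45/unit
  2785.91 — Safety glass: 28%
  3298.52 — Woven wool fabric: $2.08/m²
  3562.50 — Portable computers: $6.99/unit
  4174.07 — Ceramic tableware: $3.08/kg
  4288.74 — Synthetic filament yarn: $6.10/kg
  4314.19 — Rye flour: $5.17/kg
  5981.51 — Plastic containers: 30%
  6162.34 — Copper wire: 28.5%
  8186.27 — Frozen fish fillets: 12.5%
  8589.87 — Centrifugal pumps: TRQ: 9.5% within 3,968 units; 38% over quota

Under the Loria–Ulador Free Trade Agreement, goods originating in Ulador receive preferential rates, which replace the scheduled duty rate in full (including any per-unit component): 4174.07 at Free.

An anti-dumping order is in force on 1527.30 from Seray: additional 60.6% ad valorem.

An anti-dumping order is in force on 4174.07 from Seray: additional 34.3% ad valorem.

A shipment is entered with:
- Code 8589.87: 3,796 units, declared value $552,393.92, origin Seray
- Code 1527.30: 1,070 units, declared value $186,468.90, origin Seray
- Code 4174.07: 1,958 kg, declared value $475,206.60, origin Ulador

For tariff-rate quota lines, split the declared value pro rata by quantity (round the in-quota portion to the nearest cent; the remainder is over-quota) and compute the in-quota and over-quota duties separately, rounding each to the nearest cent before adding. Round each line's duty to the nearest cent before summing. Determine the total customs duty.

Line 1 (8589.87, Seray, 3,796 units, $552,393.92):
Code 8589.87 is under a tariff-rate quota (threshold 3,968 units). Quantity 3,796 units is within the quota, so the in-quota rate 9.5% applies to the full value.
Duty = $552,393.92 × 9.5% = $52,477.42.
Line 2 (1527.30, Seray, 1,070 units, $186,468.90):
Base rate for 1527.30 is $2.45/unit.
Additional duty on 1527.30 from Seray: +60.6% ad valorem. Applied ad valorem rate = 60.6%.
Duty = $186,468.90 × 60.6% + 1,070 × $2.45 = $115,621.65.
Line 3 (4174.07, Ulador, 1,958 kg, $475,206.60):
Base rate for 4174.07 is $3.08/kg.
Origin Ulador qualifies under the Loria–Ulador agreement and 4174.07 is covered: preferential rate Free applies instead.
The additional-duty order on 4174.07 targets Seray, not Ulador; it does not apply.
Duty = $475,206.60 × 0% = $0.00.
Total = $52,477.42 + $115,621.65 + $0.00 = $168,099.07.

$168,099.07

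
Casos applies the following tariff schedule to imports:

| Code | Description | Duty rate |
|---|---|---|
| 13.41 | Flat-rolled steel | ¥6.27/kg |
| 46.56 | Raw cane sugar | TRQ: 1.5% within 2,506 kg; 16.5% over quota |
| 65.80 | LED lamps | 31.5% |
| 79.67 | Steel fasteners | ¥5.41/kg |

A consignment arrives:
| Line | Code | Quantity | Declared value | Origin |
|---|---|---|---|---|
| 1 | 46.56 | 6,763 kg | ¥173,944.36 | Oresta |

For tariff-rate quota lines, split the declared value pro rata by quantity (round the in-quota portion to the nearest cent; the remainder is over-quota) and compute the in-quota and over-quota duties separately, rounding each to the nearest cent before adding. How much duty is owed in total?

¥19,032.67

Line 1 (46.56, Oresta, 6,763 kg, ¥173,944.36):
Code 46.56 is under a tariff-rate quota (threshold 2,506 kg). In-quota: 2,506 kg at 1.5%; over-quota: 4,257 kg at 16.5%.
Pro-rata value split: in-quota = ¥173,944.36 × 2,506/6,763 = ¥64,454.32; over-quota = ¥173,944.36 − ¥64,454.32 = ¥109,490.04.
In-quota duty = ¥64,454.32 × 1.5% = ¥966.81. Over-quota duty = ¥109,490.04 × 16.5% = ¥18,065.86.
Line duty = ¥966.81 + ¥18,065.86 = ¥19,032.67.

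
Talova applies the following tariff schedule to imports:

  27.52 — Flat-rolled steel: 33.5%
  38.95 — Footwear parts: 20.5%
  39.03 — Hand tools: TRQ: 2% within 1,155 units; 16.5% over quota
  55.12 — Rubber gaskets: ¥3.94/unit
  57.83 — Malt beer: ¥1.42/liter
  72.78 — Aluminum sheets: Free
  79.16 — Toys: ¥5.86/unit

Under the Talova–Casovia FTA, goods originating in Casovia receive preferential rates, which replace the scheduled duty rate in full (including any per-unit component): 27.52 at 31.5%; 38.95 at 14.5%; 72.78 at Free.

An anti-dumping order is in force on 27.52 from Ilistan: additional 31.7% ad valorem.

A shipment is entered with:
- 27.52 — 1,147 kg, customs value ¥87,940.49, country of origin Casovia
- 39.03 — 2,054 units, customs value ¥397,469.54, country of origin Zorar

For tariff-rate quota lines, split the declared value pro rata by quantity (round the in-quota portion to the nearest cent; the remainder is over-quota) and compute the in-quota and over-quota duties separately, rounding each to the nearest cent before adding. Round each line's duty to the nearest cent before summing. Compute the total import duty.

Line 1 (27.52, Casovia, 1,147 kg, ¥87,940.49):
Base rate for 27.52 is 33.5%.
Origin Casovia qualifies under the Talova–Casovia agreement and 27.52 is covered: preferential rate 31.5% applies instead.
The additional-duty order on 27.52 targets Ilistan, not Casovia; it does not apply.
Duty = ¥87,940.49 × 31.5% = ¥27,701.25.
Line 2 (39.03, Zorar, 2,054 units, ¥397,469.54):
Code 39.03 is under a tariff-rate quota (threshold 1,155 units). In-quota: 1,155 units at 2%; over-quota: 899 units at 16.5%.
Pro-rata value split: in-quota = ¥397,469.54 × 1,155/2,054 = ¥223,504.05; over-quota = ¥397,469.54 − ¥223,504.05 = ¥173,965.49.
In-quota duty = ¥223,504.05 × 2% = ¥4,470.08. Over-quota duty = ¥173,965.49 × 16.5% = ¥28,704.31.
Line duty = ¥4,470.08 + ¥28,704.31 = ¥33,174.39.
Total = ¥27,701.25 + ¥33,174.39 = ¥60,875.64.

¥60,875.64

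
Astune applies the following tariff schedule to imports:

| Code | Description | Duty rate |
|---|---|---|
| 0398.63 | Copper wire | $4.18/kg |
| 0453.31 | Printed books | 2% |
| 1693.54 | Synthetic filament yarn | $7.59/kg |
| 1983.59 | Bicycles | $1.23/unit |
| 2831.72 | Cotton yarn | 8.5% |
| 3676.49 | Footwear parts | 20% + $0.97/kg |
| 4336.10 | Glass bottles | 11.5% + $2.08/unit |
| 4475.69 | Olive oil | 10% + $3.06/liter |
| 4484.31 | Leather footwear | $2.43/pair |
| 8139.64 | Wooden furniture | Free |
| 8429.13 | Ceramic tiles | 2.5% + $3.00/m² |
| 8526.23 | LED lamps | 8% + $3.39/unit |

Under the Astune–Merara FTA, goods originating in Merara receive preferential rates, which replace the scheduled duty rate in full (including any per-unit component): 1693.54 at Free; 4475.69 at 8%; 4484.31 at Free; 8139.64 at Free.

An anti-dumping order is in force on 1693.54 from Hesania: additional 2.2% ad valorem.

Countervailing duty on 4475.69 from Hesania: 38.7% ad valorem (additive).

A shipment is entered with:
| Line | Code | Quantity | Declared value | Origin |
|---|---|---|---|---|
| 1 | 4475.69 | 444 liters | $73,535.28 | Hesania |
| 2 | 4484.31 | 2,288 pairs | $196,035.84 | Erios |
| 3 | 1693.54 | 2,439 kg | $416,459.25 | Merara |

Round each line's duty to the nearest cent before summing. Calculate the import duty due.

Line 1 (4475.69, Hesania, 444 liters, $73,535.28):
Base rate for 4475.69 is 10% + $3.06/liter.
4475.69 has an FTA preferential rate, but origin Hesania is not Merara; base rate stands.
Additional duty on 4475.69 from Hesania: +38.7%. Applied ad valorem rate: 10% + 38.7% = 48.7%.
Duty = $73,535.28 × 48.7% + 444 × $3.06 = $37,170.32.
Line 2 (4484.31, Erios, 2,288 pairs, $196,035.84):
Base rate for 4484.31 is $2.43/pair.
4484.31 has an FTA preferential rate, but origin Erios is not Merara; base rate stands.
Duty = 2,288 × $2.43 = $5,559.84.
Line 3 (1693.54, Merara, 2,439 kg, $416,459.25):
Base rate for 1693.54 is $7.59/kg.
Origin Merara qualifies under the Astune–Merara agreement and 1693.54 is covered: preferential rate Free applies instead.
The additional-duty order on 1693.54 targets Hesania, not Merara; it does not apply.
Duty = $416,459.25 × 0% = $0.00.
Total = $37,170.32 + $5,559.84 + $0.00 = $42,730.16.

$42,730.16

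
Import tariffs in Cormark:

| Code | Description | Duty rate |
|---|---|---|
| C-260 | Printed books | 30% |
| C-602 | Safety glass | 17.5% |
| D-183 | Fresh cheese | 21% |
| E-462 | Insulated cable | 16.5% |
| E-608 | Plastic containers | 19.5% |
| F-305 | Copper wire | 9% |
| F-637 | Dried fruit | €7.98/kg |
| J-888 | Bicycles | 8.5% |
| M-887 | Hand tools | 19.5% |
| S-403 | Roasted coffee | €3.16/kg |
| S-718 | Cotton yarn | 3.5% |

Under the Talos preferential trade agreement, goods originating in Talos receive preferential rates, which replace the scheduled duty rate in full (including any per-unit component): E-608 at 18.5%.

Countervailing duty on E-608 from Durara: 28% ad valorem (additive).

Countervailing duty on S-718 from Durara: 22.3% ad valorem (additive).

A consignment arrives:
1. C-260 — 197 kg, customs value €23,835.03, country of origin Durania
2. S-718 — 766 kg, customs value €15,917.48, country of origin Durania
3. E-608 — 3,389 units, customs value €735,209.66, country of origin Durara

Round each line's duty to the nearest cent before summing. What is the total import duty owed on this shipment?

€356,932.21

Line 1 (C-260, Durania, 197 kg, €23,835.03):
Base rate for C-260 is 30%.
Duty = €23,835.03 × 30% = €7,150.51.
Line 2 (S-718, Durania, 766 kg, €15,917.48):
Base rate for S-718 is 3.5%.
The additional-duty order on S-718 targets Durara, not Durania; it does not apply.
Duty = €15,917.48 × 3.5% = €557.11.
Line 3 (E-608, Durara, 3,389 units, €735,209.66):
Base rate for E-608 is 19.5%.
E-608 has an FTA preferential rate, but origin Durara is not Talos; base rate stands.
Additional duty on E-608 from Durara: +28%. Applied ad valorem rate: 19.5% + 28% = 47.5%.
Duty = €735,209.66 × 47.5% = €349,224.59.
Total = €7,150.51 + €557.11 + €349,224.59 = €356,932.21.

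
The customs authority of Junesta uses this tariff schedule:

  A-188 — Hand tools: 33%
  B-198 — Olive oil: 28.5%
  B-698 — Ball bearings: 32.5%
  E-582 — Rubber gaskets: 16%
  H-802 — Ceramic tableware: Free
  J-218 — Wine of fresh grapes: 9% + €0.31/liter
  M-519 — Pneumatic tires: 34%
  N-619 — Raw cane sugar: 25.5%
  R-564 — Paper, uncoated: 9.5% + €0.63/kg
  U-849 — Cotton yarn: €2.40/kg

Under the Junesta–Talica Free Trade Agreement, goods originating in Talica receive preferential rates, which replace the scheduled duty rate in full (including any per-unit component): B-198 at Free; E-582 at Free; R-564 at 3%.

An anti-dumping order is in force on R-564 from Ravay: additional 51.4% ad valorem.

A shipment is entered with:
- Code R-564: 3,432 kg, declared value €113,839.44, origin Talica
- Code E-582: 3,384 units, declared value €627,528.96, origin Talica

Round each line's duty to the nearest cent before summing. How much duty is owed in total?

€3,415.18

Line 1 (R-564, Talica, 3,432 kg, €113,839.44):
Base rate for R-564 is 9.5% + €0.63/kg.
Origin Talica qualifies under the Junesta–Talica agreement and R-564 is covered: preferential rate 3% applies instead.
The additional-duty order on R-564 targets Ravay, not Talica; it does not apply.
Duty = €113,839.44 × 3% = €3,415.18.
Line 2 (E-582, Talica, 3,384 units, €627,528.96):
Base rate for E-582 is 16%.
Origin Talica qualifies under the Junesta–Talica agreement and E-582 is covered: preferential rate Free applies instead.
Duty = €627,528.96 × 0% = €0.00.
Total = €3,415.18 + €0.00 = €3,415.18.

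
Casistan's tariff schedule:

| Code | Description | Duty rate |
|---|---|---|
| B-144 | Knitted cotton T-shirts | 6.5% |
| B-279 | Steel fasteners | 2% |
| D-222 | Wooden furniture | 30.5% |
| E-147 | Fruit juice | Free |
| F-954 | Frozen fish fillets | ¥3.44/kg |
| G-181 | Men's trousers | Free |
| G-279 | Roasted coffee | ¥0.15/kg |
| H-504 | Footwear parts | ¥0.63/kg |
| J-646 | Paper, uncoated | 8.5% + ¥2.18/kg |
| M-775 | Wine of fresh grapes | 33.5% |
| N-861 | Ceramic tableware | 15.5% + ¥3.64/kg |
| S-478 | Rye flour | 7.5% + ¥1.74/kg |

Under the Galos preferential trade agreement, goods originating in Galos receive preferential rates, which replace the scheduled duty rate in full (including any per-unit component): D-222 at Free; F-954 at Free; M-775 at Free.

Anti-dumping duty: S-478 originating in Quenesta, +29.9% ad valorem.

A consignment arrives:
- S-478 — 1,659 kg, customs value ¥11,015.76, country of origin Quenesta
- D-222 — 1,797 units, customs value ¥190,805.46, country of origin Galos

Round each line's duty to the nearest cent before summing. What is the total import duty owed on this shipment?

Line 1 (S-478, Quenesta, 1,659 kg, ¥11,015.76):
Base rate for S-478 is 7.5% + ¥1.74/kg.
Additional duty on S-478 from Quenesta: +29.9%. Applied ad valorem rate: 7.5% + 29.9% = 37.4%.
Duty = ¥11,015.76 × 37.4% + 1,659 × ¥1.74 = ¥7,006.55.
Line 2 (D-222, Galos, 1,797 units, ¥190,805.46):
Base rate for D-222 is 30.5%.
Origin Galos qualifies under the Casistan–Galos agreement and D-222 is covered: preferential rate Free applies instead.
Duty = ¥190,805.46 × 0% = ¥0.00.
Total = ¥7,006.55 + ¥0.00 = ¥7,006.55.

¥7,006.55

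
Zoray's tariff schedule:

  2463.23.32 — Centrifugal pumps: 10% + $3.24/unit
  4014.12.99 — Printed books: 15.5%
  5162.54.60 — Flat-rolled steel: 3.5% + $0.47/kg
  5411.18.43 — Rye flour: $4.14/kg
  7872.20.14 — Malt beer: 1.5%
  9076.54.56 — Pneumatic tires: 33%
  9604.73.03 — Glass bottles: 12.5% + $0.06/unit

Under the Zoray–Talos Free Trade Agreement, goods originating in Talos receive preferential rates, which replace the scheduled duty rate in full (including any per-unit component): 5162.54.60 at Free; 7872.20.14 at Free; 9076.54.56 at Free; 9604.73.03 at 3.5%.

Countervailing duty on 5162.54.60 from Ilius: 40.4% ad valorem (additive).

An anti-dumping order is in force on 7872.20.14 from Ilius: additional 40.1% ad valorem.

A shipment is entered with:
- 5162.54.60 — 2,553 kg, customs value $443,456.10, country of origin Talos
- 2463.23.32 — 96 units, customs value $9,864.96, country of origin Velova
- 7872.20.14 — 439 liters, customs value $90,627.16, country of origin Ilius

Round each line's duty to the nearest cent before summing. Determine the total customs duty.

Line 1 (5162.54.60, Talos, 2,553 kg, $443,456.10):
Base rate for 5162.54.60 is 3.5% + $0.47/kg.
Origin Talos qualifies under the Zoray–Talos agreement and 5162.54.60 is covered: preferential rate Free applies instead.
The additional-duty order on 5162.54.60 targets Ilius, not Talos; it does not apply.
Duty = $443,456.10 × 0% = $0.00.
Line 2 (2463.23.32, Velova, 96 units, $9,864.96):
Base rate for 2463.23.32 is 10% + $3.24/unit.
Duty = $9,864.96 × 10% + 96 × $3.24 = $1,297.54.
Line 3 (7872.20.14, Ilius, 439 liters, $90,627.16):
Base rate for 7872.20.14 is 1.5%.
7872.20.14 has an FTA preferential rate, but origin Ilius is not Talos; base rate stands.
Additional duty on 7872.20.14 from Ilius: +40.1%. Applied ad valorem rate: 1.5% + 40.1% = 41.6%.
Duty = $90,627.16 × 41.6% = $37,700.90.
Total = $0.00 + $1,297.54 + $37,700.90 = $38,998.44.

$38,998.44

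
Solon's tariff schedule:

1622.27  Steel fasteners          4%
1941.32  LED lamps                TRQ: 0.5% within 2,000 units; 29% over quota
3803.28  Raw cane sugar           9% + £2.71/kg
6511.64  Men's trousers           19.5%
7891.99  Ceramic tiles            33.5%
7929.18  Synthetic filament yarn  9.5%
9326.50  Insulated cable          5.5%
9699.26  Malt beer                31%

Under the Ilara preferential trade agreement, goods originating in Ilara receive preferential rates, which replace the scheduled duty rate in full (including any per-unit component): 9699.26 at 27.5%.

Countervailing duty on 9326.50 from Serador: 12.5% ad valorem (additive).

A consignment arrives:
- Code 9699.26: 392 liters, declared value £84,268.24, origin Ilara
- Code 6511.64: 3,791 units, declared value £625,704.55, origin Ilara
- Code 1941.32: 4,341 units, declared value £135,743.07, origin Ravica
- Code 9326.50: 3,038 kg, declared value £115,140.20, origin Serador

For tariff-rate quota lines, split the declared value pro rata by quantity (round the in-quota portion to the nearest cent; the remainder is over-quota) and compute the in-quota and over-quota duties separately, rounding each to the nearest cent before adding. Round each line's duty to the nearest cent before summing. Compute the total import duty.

£187,452.99

Line 1 (9699.26, Ilara, 392 liters, £84,268.24):
Base rate for 9699.26 is 31%.
Origin Ilara qualifies under the Solon–Ilara agreement and 9699.26 is covered: preferential rate 27.5% applies instead.
Duty = £84,268.24 × 27.5% = £23,173.77.
Line 2 (6511.64, Ilara, 3,791 units, £625,704.55):
Base rate for 6511.64 is 19.5%.
Origin Ilara is the FTA partner but 6511.64 is not on the preference list; base rate stands.
Duty = £625,704.55 × 19.5% = £122,012.39.
Line 3 (1941.32, Ravica, 4,341 units, £135,743.07):
Code 1941.32 is under a tariff-rate quota (threshold 2,000 units). In-quota: 2,000 units at 0.5%; over-quota: 2,341 units at 29%.
Pro-rata value split: in-quota = £135,743.07 × 2,000/4,341 = £62,540.00; over-quota = £135,743.07 − £62,540.00 = £73,203.07.
In-quota duty = £62,540.00 × 0.5% = £312.70. Over-quota duty = £73,203.07 × 29% = £21,228.89.
Line duty = £312.70 + £21,228.89 = £21,541.59.
Line 4 (9326.50, Serador, 3,038 kg, £115,140.20):
Base rate for 9326.50 is 5.5%.
Additional duty on 9326.50 from Serador: +12.5%. Applied ad valorem rate: 5.5% + 12.5% = 18%.
Duty = £115,140.20 × 18% = £20,725.24.
Total = £23,173.77 + £122,012.39 + £21,541.59 + £20,725.24 = £187,452.99.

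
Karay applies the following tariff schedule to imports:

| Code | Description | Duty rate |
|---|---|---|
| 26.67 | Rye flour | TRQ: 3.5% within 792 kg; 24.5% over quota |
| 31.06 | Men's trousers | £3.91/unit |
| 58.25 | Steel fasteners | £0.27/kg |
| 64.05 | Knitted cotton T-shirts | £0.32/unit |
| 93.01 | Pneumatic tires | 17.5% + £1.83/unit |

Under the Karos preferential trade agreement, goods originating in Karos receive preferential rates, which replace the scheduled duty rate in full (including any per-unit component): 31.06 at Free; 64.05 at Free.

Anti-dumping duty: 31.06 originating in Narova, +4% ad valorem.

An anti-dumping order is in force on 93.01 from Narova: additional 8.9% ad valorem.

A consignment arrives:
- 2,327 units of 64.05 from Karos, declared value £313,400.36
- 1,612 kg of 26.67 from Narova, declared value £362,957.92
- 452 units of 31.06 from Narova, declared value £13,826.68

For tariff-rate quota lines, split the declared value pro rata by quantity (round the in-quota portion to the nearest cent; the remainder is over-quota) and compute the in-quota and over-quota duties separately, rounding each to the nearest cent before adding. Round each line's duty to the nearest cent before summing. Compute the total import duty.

Line 1 (64.05, Karos, 2,327 units, £313,400.36):
Base rate for 64.05 is £0.32/unit.
Origin Karos qualifies under the Karay–Karos agreement and 64.05 is covered: preferential rate Free applies instead.
Duty = £313,400.36 × 0% = £0.00.
Line 2 (26.67, Narova, 1,612 kg, £362,957.92):
Code 26.67 is under a tariff-rate quota (threshold 792 kg). In-quota: 792 kg at 3.5%; over-quota: 820 kg at 24.5%.
Pro-rata value split: in-quota = £362,957.92 × 792/1,612 = £178,326.72; over-quota = £362,957.92 − £178,326.72 = £184,631.20.
In-quota duty = £178,326.72 × 3.5% = £6,241.44. Over-quota duty = £184,631.20 × 24.5% = £45,234.64.
Line duty = £6,241.44 + £45,234.64 = £51,476.08.
Line 3 (31.06, Narova, 452 units, £13,826.68):
Base rate for 31.06 is £3.91/unit.
31.06 has an FTA preferential rate, but origin Narova is not Karos; base rate stands.
Additional duty on 31.06 from Narova: +4% ad valorem. Applied ad valorem rate = 4%.
Duty = £13,826.68 × 4% + 452 × £3.91 = £2,320.39.
Total = £0.00 + £51,476.08 + £2,320.39 = £53,796.47.

£53,796.47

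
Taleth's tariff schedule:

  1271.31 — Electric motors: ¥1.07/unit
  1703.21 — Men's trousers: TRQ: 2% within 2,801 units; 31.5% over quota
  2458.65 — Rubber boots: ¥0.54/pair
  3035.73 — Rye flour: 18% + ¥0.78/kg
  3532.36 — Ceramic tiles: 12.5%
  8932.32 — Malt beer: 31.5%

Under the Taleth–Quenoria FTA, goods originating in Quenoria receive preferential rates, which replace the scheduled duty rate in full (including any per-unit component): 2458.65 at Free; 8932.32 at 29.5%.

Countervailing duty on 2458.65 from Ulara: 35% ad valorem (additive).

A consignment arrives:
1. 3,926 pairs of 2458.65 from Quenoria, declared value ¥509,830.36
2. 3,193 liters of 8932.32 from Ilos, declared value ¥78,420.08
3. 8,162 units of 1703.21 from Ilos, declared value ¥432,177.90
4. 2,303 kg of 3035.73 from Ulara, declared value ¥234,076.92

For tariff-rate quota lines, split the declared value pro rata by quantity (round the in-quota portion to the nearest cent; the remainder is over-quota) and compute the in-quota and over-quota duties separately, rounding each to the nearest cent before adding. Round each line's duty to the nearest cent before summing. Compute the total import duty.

¥161,016.24

Line 1 (2458.65, Quenoria, 3,926 pairs, ¥509,830.36):
Base rate for 2458.65 is ¥0.54/pair.
Origin Quenoria qualifies under the Taleth–Quenoria agreement and 2458.65 is covered: preferential rate Free applies instead.
The additional-duty order on 2458.65 targets Ulara, not Quenoria; it does not apply.
Duty = ¥509,830.36 × 0% = ¥0.00.
Line 2 (8932.32, Ilos, 3,193 liters, ¥78,420.08):
Base rate for 8932.32 is 31.5%.
8932.32 has an FTA preferential rate, but origin Ilos is not Quenoria; base rate stands.
Duty = ¥78,420.08 × 31.5% = ¥24,702.33.
Line 3 (1703.21, Ilos, 8,162 units, ¥432,177.90):
Code 1703.21 is under a tariff-rate quota (threshold 2,801 units). In-quota: 2,801 units at 2%; over-quota: 5,361 units at 31.5%.
Pro-rata value split: in-quota = ¥432,177.90 × 2,801/8,162 = ¥148,312.95; over-quota = ¥432,177.90 − ¥148,312.95 = ¥283,864.95.
In-quota duty = ¥148,312.95 × 2% = ¥2,966.26. Over-quota duty = ¥283,864.95 × 31.5% = ¥89,417.46.
Line duty = ¥2,966.26 + ¥89,417.46 = ¥92,383.72.
Line 4 (3035.73, Ulara, 2,303 kg, ¥234,076.92):
Base rate for 3035.73 is 18% + ¥0.78/kg.
Duty = ¥234,076.92 × 18% + 2,303 × ¥0.78 = ¥43,930.19.
Total = ¥0.00 + ¥24,702.33 + ¥92,383.72 + ¥43,930.19 = ¥161,016.24.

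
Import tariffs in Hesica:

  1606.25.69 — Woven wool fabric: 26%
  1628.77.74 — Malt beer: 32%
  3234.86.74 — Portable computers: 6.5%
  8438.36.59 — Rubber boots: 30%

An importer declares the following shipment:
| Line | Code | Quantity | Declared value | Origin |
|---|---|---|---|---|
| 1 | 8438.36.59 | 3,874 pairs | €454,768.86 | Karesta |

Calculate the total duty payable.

Line 1 (8438.36.59, Karesta, 3,874 pairs, €454,768.86):
Base rate for 8438.36.59 is 30%.
Duty = €454,768.86 × 30% = €136,430.66.

€136,430.66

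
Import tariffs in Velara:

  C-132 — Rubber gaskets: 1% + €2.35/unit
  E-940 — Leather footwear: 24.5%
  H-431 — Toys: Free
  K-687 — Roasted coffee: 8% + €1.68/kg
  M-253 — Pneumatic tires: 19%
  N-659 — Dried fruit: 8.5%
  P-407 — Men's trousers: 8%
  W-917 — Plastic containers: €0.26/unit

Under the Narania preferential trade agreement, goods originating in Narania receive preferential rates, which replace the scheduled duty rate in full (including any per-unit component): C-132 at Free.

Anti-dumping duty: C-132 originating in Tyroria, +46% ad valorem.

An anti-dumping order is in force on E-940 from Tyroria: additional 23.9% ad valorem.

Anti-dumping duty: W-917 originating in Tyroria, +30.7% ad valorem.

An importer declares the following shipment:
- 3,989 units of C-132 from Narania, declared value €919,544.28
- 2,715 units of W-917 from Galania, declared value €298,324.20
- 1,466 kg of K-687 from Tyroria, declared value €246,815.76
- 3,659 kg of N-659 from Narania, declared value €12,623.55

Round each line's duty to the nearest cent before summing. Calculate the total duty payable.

Line 1 (C-132, Narania, 3,989 units, €919,544.28):
Base rate for C-132 is 1% + €2.35/unit.
Origin Narania qualifies under the Velara–Narania agreement and C-132 is covered: preferential rate Free applies instead.
The additional-duty order on C-132 targets Tyroria, not Narania; it does not apply.
Duty = €919,544.28 × 0% = €0.00.
Line 2 (W-917, Galania, 2,715 units, €298,324.20):
Base rate for W-917 is €0.26/unit.
The additional-duty order on W-917 targets Tyroria, not Galania; it does not apply.
Duty = 2,715 × €0.26 = €705.90.
Line 3 (K-687, Tyroria, 1,466 kg, €246,815.76):
Base rate for K-687 is 8% + €1.68/kg.
Duty = €246,815.76 × 8% + 1,466 × €1.68 = €22,208.14.
Line 4 (N-659, Narania, 3,659 kg, €12,623.55):
Base rate for N-659 is 8.5%.
Origin Narania is the FTA partner but N-659 is not on the preference list; base rate stands.
Duty = €12,623.55 × 8.5% = €1,073.00.
Total = €0.00 + €705.90 + €22,208.14 + €1,073.00 = €23,987.04.

€23,987.04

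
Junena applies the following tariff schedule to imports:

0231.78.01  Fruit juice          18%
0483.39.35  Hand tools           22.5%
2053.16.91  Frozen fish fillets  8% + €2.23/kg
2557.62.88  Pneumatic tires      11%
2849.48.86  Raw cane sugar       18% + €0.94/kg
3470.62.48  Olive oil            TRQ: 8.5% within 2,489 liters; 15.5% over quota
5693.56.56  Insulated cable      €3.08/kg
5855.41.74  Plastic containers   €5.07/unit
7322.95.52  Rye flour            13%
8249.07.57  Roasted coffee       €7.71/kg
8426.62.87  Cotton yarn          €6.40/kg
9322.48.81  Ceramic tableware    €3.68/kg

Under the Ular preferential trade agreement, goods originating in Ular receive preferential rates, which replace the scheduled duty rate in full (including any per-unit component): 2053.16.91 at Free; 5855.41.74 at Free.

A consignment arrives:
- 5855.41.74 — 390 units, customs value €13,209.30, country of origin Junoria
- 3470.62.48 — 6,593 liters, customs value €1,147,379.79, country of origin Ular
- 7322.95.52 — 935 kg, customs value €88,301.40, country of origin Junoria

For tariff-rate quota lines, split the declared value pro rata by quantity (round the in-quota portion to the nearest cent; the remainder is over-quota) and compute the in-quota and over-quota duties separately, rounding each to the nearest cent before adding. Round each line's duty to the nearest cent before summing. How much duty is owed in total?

€160,979.10

Line 1 (5855.41.74, Junoria, 390 units, €13,209.30):
Base rate for 5855.41.74 is €5.07/unit.
5855.41.74 has an FTA preferential rate, but origin Junoria is not Ular; base rate stands.
Duty = 390 × €5.07 = €1,977.30.
Line 2 (3470.62.48, Ular, 6,593 liters, €1,147,379.79):
Code 3470.62.48 is under a tariff-rate quota (threshold 2,489 liters). In-quota: 2,489 liters at 8.5%; over-quota: 4,104 liters at 15.5%.
Pro-rata value split: in-quota = €1,147,379.79 × 2,489/6,593 = €433,160.67; over-quota = €1,147,379.79 − €433,160.67 = €714,219.12.
In-quota duty = €433,160.67 × 8.5% = €36,818.66. Over-quota duty = €714,219.12 × 15.5% = €110,703.96.
Line duty = €36,818.66 + €110,703.96 = €147,522.62.
Line 3 (7322.95.52, Junoria, 935 kg, €88,301.40):
Base rate for 7322.95.52 is 13%.
Duty = €88,301.40 × 13% = €11,479.18.
Total = €1,977.30 + €147,522.62 + €11,479.18 = €160,979.10.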